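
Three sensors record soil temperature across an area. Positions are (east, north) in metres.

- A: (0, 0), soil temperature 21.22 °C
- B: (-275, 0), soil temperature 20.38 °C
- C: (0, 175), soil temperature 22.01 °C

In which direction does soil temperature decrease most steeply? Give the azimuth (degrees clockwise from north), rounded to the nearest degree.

∂T/∂x = (20.38 − 21.22) / (-275 − 0) = +0.003055
∂T/∂y = (22.01 − 21.22) / (175 − 0) = +0.004514
Steepest decrease is along −∇f: components (-0.003055 E, -0.004514 N).
Azimuth = atan2(-0.003055, -0.004514) = 214.1° ≈ 214°.

214°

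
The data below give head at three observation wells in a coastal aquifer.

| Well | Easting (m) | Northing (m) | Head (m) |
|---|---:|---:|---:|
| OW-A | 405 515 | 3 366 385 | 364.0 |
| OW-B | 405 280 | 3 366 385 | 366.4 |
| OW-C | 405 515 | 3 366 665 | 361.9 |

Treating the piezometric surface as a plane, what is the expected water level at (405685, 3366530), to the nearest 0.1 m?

∂h/∂x = (366.4 − 364.0) / (405280 − 405515) = -0.01021
∂h/∂y = (361.9 − 364.0) / (3366665 − 3366385) = -0.007500
h(405685, 3366530) = 364.0 + (-0.01021)·(170) + (-0.007500)·(145) = 364.0 -1.736 -1.088 = 361.176 m.

361.2 m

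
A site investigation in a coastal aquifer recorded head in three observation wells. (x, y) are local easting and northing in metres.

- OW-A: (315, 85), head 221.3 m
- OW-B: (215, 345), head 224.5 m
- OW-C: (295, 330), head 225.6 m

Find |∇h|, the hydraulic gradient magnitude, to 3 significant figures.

Differences from OW-A: to OW-B (Δx, Δy, Δh) = (-100, 260, +3.2); to OW-C = (-20, 245, +4.3).
Solve a·Δx + b·Δy = Δh: det = (-100)·245 − (-20)·260 = -19300.
∂h/∂x = [(+3.2)·245 − (+4.3)·260] / -19300 = +0.01731
∂h/∂y = [(-100)·(+4.3) − (-20)·(+3.2)] / -19300 = +0.01896
|∇h| = √(0.01731² + 0.01896²) = 0.02567

0.0257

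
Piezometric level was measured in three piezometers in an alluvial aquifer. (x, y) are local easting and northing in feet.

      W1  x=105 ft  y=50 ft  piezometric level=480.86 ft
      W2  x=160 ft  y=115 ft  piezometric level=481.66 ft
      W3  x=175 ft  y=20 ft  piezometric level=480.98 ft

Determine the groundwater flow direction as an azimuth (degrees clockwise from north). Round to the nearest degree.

213°

Differences from W1: to W2 (Δx, Δy, Δh) = (55, 65, +0.80); to W3 = (70, -30, +0.12).
Solve a·Δx + b·Δy = Δh: det = 55·(-30) − 70·65 = -6200.
∂h/∂x = [(+0.80)·(-30) − (+0.12)·65] / -6200 = +0.005129
∂h/∂y = [55·(+0.12) − 70·(+0.80)] / -6200 = +0.007968
Flow direction (−∇h) has components (-0.005129 E, -0.007968 N).
Azimuth = atan2(E, N) = atan2(-0.005129, -0.007968) = 212.8° ≈ 213°.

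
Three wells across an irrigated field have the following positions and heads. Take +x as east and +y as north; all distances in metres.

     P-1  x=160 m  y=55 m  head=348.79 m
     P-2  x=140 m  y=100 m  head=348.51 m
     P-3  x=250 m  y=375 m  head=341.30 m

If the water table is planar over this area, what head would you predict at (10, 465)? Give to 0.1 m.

With h = a·x + b·y + c and P-1 as origin, the differences give:
  (-20)·a + 45·b = -0.28
  90·a + 320·b = -7.49
Eliminate b (×320 and ×45, subtract): -10450·a = 247.450 → a = ∂h/∂x = -0.02368
Back-substitute: b = ∂h/∂y = -0.01675.
h(10, 465) = 348.79 + (-0.02368)·(-150) + (-0.01675)·(410) = 348.79 +3.552 -6.866 = 345.476 m.

345.5 m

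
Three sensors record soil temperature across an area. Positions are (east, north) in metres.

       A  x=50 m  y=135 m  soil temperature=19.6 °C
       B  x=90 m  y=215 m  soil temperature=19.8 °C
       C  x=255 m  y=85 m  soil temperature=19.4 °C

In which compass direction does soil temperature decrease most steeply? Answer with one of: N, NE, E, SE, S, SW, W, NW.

S

With T = a·x + b·y + c and A as origin, the differences give:
  40·a + 80·b = +0.2
  205·a + (-50)·b = -0.2
Eliminate b (×(-50) and ×80, subtract): -18400·a = 6.00 → a = ∂T/∂x = -0.0003261
Back-substitute: b = ∂T/∂y = +0.002663.
Steepest decrease is along −∇f = (+0.0003261 E, -0.002663 N) → south.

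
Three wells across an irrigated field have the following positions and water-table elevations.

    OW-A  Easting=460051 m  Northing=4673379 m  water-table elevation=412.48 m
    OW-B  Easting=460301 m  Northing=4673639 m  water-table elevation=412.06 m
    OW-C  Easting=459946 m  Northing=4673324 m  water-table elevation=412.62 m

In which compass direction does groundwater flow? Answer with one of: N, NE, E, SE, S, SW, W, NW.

With h = a·x + b·y + c and OW-A as origin, the differences give:
  250·a + 260·b = -0.42
  (-105)·a + (-55)·b = +0.14
Eliminate b (×(-55) and ×260, subtract): 13550·a = -13.300 → a = ∂h/∂x = -0.0009815
Back-substitute: b = ∂h/∂y = -0.0006716.
Flow = −∇h = (+0.0009815 east, +0.0006716 north), which points northeast.

NE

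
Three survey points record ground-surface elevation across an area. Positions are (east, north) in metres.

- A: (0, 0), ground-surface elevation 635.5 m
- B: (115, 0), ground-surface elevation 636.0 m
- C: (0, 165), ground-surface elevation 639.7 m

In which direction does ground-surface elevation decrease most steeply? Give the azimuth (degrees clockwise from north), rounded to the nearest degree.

∂z/∂x = (636.0 − 635.5) / (115 − 0) = +0.004348
∂z/∂y = (639.7 − 635.5) / (165 − 0) = +0.02545
Steepest decrease is along −∇f: components (-0.004348 E, -0.02545 N).
Azimuth = atan2(-0.004348, -0.02545) = 189.7° ≈ 190°.

190°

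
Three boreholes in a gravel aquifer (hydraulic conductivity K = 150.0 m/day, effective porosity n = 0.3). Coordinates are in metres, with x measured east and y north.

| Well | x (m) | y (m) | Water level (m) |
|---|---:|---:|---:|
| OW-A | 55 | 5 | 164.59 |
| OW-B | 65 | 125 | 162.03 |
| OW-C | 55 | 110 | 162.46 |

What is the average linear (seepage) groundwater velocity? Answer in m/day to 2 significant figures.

12 m/day

With h = a·x + b·y + c and OW-A as origin, the differences give:
  10·a + 120·b = -2.56
  0·a + 105·b = -2.13
Eliminate b (×105 and ×120, subtract): 1050·a = -13.200 → a = ∂h/∂x = -0.01257
Back-substitute: b = ∂h/∂y = -0.02029.
|∇h| = √(-0.01257² + -0.02029²) = 0.02387
Seepage velocity v = K·i/n = 150.0 × 0.02387 / 0.3 = 11.94 m/day.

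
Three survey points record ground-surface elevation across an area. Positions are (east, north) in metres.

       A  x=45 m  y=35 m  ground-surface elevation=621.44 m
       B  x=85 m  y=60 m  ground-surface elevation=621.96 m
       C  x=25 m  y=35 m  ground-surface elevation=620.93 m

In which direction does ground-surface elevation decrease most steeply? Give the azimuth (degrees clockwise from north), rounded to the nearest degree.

Differences from A: to B (Δx, Δy, Δh) = (40, 25, +0.52); to C = (-20, 0, -0.51).
Solve a·Δx + b·Δy = Δz: det = 40·0 − (-20)·25 = 500.
∂z/∂x = [(+0.52)·0 − (-0.51)·25] / 500 = +0.02550
∂z/∂y = [40·(-0.51) − (-20)·(+0.52)] / 500 = -0.02000
Steepest decrease is along −∇f: components (-0.02550 E, +0.02000 N).
Azimuth = atan2(-0.02550, +0.02000) = 308.1° ≈ 308°.

308°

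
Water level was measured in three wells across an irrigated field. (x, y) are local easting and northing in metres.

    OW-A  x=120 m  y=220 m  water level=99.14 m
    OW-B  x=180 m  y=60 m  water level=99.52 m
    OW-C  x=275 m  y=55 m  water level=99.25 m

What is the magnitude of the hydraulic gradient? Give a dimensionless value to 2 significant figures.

Differences from OW-A: to OW-B (Δx, Δy, Δh) = (60, -160, +0.38); to OW-C = (155, -165, +0.11).
Determinant of the coordinate differences = 60·(-165) − 155·(-160) = 14900.
∂h/∂x = [(+0.38)·(-165) − (+0.11)·(-160)] / 14900 = -0.003027
∂h/∂y = [60·(+0.11) − 155·(+0.38)] / 14900 = -0.003510
|∇h| = √(-0.003027² + -0.003510²) = 0.004635

0.0046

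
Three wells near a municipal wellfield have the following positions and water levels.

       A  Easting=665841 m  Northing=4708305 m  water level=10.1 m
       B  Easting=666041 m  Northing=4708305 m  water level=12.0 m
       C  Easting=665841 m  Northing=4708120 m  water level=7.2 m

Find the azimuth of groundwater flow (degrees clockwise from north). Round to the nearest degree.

211°

∂h/∂x = (12.0 − 10.1) / (666041 − 665841) = +0.009500
∂h/∂y = (7.2 − 10.1) / (4708120 − 4708305) = +0.01568
Flow direction (−∇h) has components (-0.009500 E, -0.01568 N).
Azimuth = atan2(E, N) = atan2(-0.009500, -0.01568) = 211.2° ≈ 211°.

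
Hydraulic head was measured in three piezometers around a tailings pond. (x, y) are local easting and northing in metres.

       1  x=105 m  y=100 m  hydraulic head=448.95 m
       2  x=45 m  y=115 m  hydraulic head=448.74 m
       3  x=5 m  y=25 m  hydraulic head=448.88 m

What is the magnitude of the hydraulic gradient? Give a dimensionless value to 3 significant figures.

Differences from 1: to 2 (Δx, Δy, Δh) = (-60, 15, -0.21); to 3 = (-100, -75, -0.07).
Solve a·Δx + b·Δy = Δh: det = (-60)·(-75) − (-100)·15 = 6000.
∂h/∂x = [(-0.21)·(-75) − (-0.07)·15] / 6000 = +0.002800
∂h/∂y = [(-60)·(-0.07) − (-100)·(-0.21)] / 6000 = -0.002800
|∇h| = √(0.002800² + -0.002800²) = 0.00396

0.00396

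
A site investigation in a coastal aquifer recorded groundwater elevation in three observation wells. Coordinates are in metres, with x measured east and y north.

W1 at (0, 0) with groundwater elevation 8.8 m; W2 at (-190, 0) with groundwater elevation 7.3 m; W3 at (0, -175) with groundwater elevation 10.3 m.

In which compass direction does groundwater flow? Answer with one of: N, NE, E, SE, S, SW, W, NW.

NW

∂h/∂x = (7.3 − 8.8) / (-190 − 0) = +0.007895
∂h/∂y = (10.3 − 8.8) / (-175 − 0) = -0.008571
Flow = −∇h = (-0.007895 east, +0.008571 north), which points northwest.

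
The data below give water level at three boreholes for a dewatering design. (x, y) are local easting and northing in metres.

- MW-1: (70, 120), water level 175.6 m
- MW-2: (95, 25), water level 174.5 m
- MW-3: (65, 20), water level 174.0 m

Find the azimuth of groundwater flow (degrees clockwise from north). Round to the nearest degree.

Taking MW-1 as reference: MW-2−MW-1 = (25, -95, -1.1); MW-3−MW-1 = (-5, -100, -1.6).
Solve a·Δx + b·Δy = Δh: det = 25·(-100) − (-5)·(-95) = -2975.
∂h/∂x = [(-1.1)·(-100) − (-1.6)·(-95)] / -2975 = +0.01412
∂h/∂y = [25·(-1.6) − (-5)·(-1.1)] / -2975 = +0.01529
Flow direction (−∇h) has components (-0.01412 E, -0.01529 N).
Azimuth = atan2(E, N) = atan2(-0.01412, -0.01529) = 222.7° ≈ 223°.

223°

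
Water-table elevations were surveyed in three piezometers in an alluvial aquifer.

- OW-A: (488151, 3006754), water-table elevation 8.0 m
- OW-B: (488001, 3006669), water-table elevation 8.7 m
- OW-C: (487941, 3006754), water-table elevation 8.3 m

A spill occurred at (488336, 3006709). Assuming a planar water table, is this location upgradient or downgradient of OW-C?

downgradient

Differences from OW-A: to OW-B (Δx, Δy, Δh) = (-150, -85, +0.7); to OW-C = (-210, 0, +0.3).
Determinant of the coordinate differences = (-150)·0 − (-210)·(-85) = -17850.
∂h/∂x = [(+0.7)·0 − (+0.3)·(-85)] / -17850 = -0.001429
∂h/∂y = [(-150)·(+0.3) − (-210)·(+0.7)] / -17850 = -0.005714
Head at (488336, 3006709) = 8.0 + (-0.001429)·(185) + (-0.005714)·(-45) = 7.99 m.
That is lower than the 8.3 m at OW-C, so the point is downgradient.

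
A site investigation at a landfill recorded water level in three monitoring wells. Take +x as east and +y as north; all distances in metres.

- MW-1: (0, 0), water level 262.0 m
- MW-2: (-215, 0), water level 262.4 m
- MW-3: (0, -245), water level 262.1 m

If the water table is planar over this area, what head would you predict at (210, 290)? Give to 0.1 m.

261.5 m

∂h/∂x = (262.4 − 262.0) / (-215 − 0) = -0.001860
∂h/∂y = (262.1 − 262.0) / (-245 − 0) = -0.0004082
h(210, 290) = 262.0 + (-0.001860)·(210) + (-0.0004082)·(290) = 262.0 -0.391 -0.118 = 261.491 m.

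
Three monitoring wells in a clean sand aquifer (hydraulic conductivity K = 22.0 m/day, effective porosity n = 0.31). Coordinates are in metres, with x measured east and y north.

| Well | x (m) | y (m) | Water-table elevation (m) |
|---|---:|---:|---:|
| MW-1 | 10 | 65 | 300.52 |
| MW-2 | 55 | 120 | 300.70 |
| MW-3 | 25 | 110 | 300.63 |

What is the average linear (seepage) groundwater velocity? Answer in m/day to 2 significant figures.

0.18 m/day

With h = a·x + b·y + c and MW-1 as origin, the differences give:
  45·a + 55·b = +0.18
  15·a + 45·b = +0.11
Eliminate b (×45 and ×55, subtract): 1200·a = 2.050 → a = ∂h/∂x = +0.001708
Back-substitute: b = ∂h/∂y = +0.001875.
|∇h| = √(0.001708² + 0.001875²) = 0.002536
Seepage velocity v = K·i/n = 22.0 × 0.002536 / 0.31 = 0.18 m/day.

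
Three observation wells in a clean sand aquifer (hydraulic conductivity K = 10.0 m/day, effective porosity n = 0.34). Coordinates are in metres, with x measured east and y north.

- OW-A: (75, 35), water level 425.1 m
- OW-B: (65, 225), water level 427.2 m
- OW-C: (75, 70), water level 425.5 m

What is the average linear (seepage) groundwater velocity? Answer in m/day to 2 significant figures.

Taking OW-A as reference: OW-B−OW-A = (-10, 190, +2.1); OW-C−OW-A = (0, 35, +0.4).
Determinant of the coordinate differences = (-10)·35 − 0·190 = -350.
∂h/∂x = [(+2.1)·35 − (+0.4)·190] / -350 = +0.007143
∂h/∂y = [(-10)·(+0.4) − 0·(+2.1)] / -350 = +0.01143
|∇h| = √(0.007143² + 0.01143²) = 0.01348
Seepage velocity v = K·i/n = 10.0 × 0.01348 / 0.34 = 0.3965 m/day.

0.40 m/day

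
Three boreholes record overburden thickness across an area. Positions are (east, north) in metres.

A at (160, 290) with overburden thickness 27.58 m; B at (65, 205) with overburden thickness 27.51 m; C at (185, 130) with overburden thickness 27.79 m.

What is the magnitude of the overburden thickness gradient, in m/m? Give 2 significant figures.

With d = a·x + b·y + c and A as origin, the differences give:
  (-95)·a + (-85)·b = -0.07
  25·a + (-160)·b = +0.21
Eliminate b (×(-160) and ×(-85), subtract): 17325·a = 29.050 → a = ∂d/∂x = +0.001677
Back-substitute: b = ∂d/∂y = -0.001051.
|∇f| = √(0.001677² + -0.001051²) = 0.001979 m/m

0.0020 m/m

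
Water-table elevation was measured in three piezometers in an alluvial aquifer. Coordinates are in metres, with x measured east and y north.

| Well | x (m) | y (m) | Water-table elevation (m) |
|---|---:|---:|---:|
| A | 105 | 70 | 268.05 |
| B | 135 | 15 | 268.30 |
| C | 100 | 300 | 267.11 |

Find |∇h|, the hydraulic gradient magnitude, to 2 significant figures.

Taking A as reference: B−A = (30, -55, +0.25); C−A = (-5, 230, -0.94).
Determinant of the coordinate differences = 30·230 − (-5)·(-55) = 6625.
∂h/∂x = [(+0.25)·230 − (-0.94)·(-55)] / 6625 = +0.0008755
∂h/∂y = [30·(-0.94) − (-5)·(+0.25)] / 6625 = -0.004068
|∇h| = √(0.0008755² + -0.004068²) = 0.004161

0.0042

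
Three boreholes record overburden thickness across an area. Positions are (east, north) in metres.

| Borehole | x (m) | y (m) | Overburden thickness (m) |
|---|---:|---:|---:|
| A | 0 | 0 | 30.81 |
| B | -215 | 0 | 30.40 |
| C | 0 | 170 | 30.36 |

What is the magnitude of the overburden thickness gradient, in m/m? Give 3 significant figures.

∂d/∂x = (30.40 − 30.81) / (-215 − 0) = +0.001907
∂d/∂y = (30.36 − 30.81) / (170 − 0) = -0.002647
|∇f| = √(0.001907² + -0.002647²) = 0.003262 m/m

0.00326 m/m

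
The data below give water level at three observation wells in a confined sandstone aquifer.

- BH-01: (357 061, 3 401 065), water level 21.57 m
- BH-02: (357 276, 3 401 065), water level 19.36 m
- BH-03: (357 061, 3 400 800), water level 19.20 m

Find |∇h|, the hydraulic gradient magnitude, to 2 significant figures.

∂h/∂x = (19.36 − 21.57) / (357276 − 357061) = -0.01028
∂h/∂y = (19.20 − 21.57) / (3400800 − 3401065) = +0.008943
|∇h| = √(-0.01028² + 0.008943²) = 0.01363

0.014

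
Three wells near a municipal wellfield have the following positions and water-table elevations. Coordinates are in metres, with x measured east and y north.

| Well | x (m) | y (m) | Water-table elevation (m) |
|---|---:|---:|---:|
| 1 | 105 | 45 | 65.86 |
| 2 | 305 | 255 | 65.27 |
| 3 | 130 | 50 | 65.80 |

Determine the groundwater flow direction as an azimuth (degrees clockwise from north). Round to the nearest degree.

Three-point gradient (reference 1): Δ to 2 = (200, 210, -0.59), Δ to 3 = (25, 5, -0.06).
∂h/∂x = -0.002271, ∂h/∂y = -0.0006471 (det = -4250).
Flow direction (−∇h) has components (+0.002271 E, +0.0006471 N).
Azimuth = atan2(E, N) = atan2(+0.002271, +0.0006471) = 74.1° ≈ 074°.

074°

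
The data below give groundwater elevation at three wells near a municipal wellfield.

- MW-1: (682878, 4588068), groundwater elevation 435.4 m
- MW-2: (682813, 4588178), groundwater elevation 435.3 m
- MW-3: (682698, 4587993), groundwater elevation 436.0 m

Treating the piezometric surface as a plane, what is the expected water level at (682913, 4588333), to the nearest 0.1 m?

434.7 m

Differences from MW-1: to MW-2 (Δx, Δy, Δh) = (-65, 110, -0.1); to MW-3 = (-180, -75, +0.6).
Determinant of the coordinate differences = (-65)·(-75) − (-180)·110 = 24675.
∂h/∂x = [(-0.1)·(-75) − (+0.6)·110] / 24675 = -0.002371
∂h/∂y = [(-65)·(+0.6) − (-180)·(-0.1)] / 24675 = -0.002310
h(682913, 4588333) = 435.4 + (-0.002371)·(35) + (-0.002310)·(265) = 435.4 -0.083 -0.612 = 434.705 m.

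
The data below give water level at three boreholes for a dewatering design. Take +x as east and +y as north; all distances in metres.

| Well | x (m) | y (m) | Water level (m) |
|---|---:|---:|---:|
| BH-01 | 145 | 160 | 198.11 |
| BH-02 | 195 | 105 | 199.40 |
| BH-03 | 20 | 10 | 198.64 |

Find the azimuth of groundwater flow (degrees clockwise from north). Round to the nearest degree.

319°

Three-point gradient (reference BH-01): Δ to BH-02 = (50, -55, +1.29), Δ to BH-03 = (-125, -150, +0.53).
∂h/∂x = +0.01143, ∂h/∂y = -0.01306 (det = -14375).
Flow direction (−∇h) has components (-0.01143 E, +0.01306 N).
Azimuth = atan2(E, N) = atan2(-0.01143, +0.01306) = 318.8° ≈ 319°.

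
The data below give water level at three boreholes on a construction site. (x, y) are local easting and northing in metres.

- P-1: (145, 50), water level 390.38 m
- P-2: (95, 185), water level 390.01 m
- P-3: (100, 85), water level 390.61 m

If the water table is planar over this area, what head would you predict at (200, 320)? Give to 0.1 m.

388.1 m

Differences from P-1: to P-2 (Δx, Δy, Δh) = (-50, 135, -0.37); to P-3 = (-45, 35, +0.23).
Solve a·Δx + b·Δy = Δh: det = (-50)·35 − (-45)·135 = 4325.
∂h/∂x = [(-0.37)·35 − (+0.23)·135] / 4325 = -0.01017
∂h/∂y = [(-50)·(+0.23) − (-45)·(-0.37)] / 4325 = -0.006509
h(200, 320) = 390.38 + (-0.01017)·(55) + (-0.006509)·(270) = 390.38 -0.560 -1.757 = 388.063 m.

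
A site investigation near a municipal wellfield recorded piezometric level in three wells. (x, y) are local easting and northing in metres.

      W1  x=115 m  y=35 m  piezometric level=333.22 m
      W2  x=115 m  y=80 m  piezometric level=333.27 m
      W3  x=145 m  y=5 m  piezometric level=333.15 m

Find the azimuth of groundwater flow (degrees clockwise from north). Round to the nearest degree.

With h = a·x + b·y + c and W1 as origin, the differences give:
  0·a + 45·b = +0.05
  30·a + (-30)·b = -0.07
Eliminate b (×(-30) and ×45, subtract): -1350·a = 1.650 → a = ∂h/∂x = -0.001222
Back-substitute: b = ∂h/∂y = +0.001111.
Flow direction (−∇h) has components (+0.001222 E, -0.001111 N).
Azimuth = atan2(E, N) = atan2(+0.001222, -0.001111) = 132.3° ≈ 132°.

132°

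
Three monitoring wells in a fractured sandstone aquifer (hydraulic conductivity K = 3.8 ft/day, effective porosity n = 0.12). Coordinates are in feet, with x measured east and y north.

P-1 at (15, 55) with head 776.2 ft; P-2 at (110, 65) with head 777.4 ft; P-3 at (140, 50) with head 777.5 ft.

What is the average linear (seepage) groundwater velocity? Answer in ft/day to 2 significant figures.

Differences from P-1: to P-2 (Δx, Δy, Δh) = (95, 10, +1.2); to P-3 = (125, -5, +1.3).
Solve a·Δx + b·Δy = Δh: det = 95·(-5) − 125·10 = -1725.
∂h/∂x = [(+1.2)·(-5) − (+1.3)·10] / -1725 = +0.01101
∂h/∂y = [95·(+1.3) − 125·(+1.2)] / -1725 = +0.01536
|∇h| = √(0.01101² + 0.01536²) = 0.0189
Seepage velocity v = K·i/n = 3.8 × 0.0189 / 0.12 = 0.5985 ft/day.

0.60 ft/day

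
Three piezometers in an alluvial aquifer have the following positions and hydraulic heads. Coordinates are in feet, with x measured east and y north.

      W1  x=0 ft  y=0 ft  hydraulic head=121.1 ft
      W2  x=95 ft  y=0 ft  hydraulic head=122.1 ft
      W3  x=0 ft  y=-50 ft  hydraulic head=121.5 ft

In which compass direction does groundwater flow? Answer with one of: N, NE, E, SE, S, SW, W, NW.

∂h/∂x = (122.1 − 121.1) / (95 − 0) = +0.01053
∂h/∂y = (121.5 − 121.1) / (-50 − 0) = -0.008000
Flow = −∇h = (-0.01053 east, +0.008000 north), which points northwest.

NW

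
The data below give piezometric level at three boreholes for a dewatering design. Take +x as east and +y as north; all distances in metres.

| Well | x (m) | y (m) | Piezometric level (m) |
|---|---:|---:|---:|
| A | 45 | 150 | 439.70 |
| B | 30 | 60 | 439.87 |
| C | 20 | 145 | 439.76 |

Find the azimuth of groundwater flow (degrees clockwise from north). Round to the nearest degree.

Taking A as reference: B−A = (-15, -90, +0.17); C−A = (-25, -5, +0.06).
Determinant of the coordinate differences = (-15)·(-5) − (-25)·(-90) = -2175.
∂h/∂x = [(+0.17)·(-5) − (+0.06)·(-90)] / -2175 = -0.002092
∂h/∂y = [(-15)·(+0.06) − (-25)·(+0.17)] / -2175 = -0.001540
Flow direction (−∇h) has components (+0.002092 E, +0.001540 N).
Azimuth = atan2(E, N) = atan2(+0.002092, +0.001540) = 53.6° ≈ 054°.

054°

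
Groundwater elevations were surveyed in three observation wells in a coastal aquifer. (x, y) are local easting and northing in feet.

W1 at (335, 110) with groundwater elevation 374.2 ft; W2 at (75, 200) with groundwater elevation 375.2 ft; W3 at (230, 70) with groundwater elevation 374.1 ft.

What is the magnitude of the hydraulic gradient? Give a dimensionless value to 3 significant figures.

Differences from W1: to W2 (Δx, Δy, Δh) = (-260, 90, +1.0); to W3 = (-105, -40, -0.1).
Determinant of the coordinate differences = (-260)·(-40) − (-105)·90 = 19850.
∂h/∂x = [(+1.0)·(-40) − (-0.1)·90] / 19850 = -0.001562
∂h/∂y = [(-260)·(-0.1) − (-105)·(+1.0)] / 19850 = +0.006599
|∇h| = √(-0.001562² + 0.006599²) = 0.006781

0.00678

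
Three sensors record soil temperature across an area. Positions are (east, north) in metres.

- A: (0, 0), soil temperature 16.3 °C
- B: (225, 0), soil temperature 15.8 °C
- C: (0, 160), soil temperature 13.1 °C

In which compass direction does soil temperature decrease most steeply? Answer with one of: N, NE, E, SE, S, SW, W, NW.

∂T/∂x = (15.8 − 16.3) / (225 − 0) = -0.002222
∂T/∂y = (13.1 − 16.3) / (160 − 0) = -0.02000
Steepest decrease is along −∇f = (+0.002222 E, +0.02000 N) → north.

N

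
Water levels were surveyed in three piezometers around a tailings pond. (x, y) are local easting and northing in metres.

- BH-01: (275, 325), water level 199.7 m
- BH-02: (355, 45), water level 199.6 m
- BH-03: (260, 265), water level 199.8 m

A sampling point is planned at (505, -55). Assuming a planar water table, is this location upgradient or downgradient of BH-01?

With h = a·x + b·y + c and BH-01 as origin, the differences give:
  80·a + (-280)·b = -0.1
  (-15)·a + (-60)·b = +0.1
Eliminate b (×(-60) and ×(-280), subtract): -9000·a = 34.00 → a = ∂h/∂x = -0.003778
Back-substitute: b = ∂h/∂y = -0.0007222.
Head at (505, -55) = 199.7 + (-0.003778)·(230) + (-0.0007222)·(-380) = 199.11 m.
That is lower than the 199.7 m at BH-01, so the point is downgradient.

downgradient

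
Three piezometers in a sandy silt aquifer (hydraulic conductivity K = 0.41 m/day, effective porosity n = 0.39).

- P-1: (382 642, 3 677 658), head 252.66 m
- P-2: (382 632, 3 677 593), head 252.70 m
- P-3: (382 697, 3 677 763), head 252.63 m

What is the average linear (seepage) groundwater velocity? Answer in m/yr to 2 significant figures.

Three-point gradient (reference P-1): Δ to P-2 = (-10, -65, +0.04), Δ to P-3 = (55, 105, -0.03).
∂h/∂x = +0.0008911, ∂h/∂y = -0.0007525 (det = 2525).
|∇h| = √(0.0008911² + -0.0007525²) = 0.001166
Seepage velocity v = K·i/n = 0.41 × 0.001166 / 0.39 = 0.001226 m/day = 0.4478 m/yr.

0.45 m/yr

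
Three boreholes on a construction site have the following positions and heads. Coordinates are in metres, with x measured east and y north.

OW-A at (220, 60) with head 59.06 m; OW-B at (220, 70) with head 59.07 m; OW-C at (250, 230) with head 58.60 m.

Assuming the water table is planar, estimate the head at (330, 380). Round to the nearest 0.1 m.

Taking OW-A as reference: OW-B−OW-A = (0, 10, +0.01); OW-C−OW-A = (30, 170, -0.46).
Determinant of the coordinate differences = 0·170 − 30·10 = -300.
∂h/∂x = [(+0.01)·170 − (-0.46)·10] / -300 = -0.02100
∂h/∂y = [0·(-0.46) − 30·(+0.01)] / -300 = +0.0010000
h(330, 380) = 59.06 + (-0.02100)·(110) + (+0.0010000)·(320) = 59.06 -2.310 +0.320 = 57.070 m.

57.1 m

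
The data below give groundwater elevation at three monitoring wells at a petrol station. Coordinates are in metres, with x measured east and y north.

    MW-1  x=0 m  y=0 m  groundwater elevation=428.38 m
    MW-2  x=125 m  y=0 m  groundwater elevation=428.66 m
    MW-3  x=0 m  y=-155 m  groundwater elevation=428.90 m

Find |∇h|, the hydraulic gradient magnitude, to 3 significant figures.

∂h/∂x = (428.66 − 428.38) / (125 − 0) = +0.002240
∂h/∂y = (428.90 − 428.38) / (-155 − 0) = -0.003355
|∇h| = √(0.002240² + -0.003355²) = 0.004034

0.00403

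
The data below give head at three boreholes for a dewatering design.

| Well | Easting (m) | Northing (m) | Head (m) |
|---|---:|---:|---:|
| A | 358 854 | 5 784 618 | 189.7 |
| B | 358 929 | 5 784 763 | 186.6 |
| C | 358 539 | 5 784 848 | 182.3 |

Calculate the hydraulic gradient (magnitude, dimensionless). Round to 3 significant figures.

0.0250

With h = a·x + b·y + c and A as origin, the differences give:
  75·a + 145·b = -3.1
  (-315)·a + 230·b = -7.4
Eliminate b (×230 and ×145, subtract): 62925·a = 360.00 → a = ∂h/∂x = +0.005721
Back-substitute: b = ∂h/∂y = -0.02434.
|∇h| = √(0.005721² + -0.02434²) = 0.025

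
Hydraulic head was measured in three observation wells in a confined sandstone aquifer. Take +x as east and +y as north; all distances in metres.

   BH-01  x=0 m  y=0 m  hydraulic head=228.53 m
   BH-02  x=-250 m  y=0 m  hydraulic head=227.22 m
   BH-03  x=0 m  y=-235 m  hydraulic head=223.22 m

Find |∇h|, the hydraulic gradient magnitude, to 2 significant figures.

0.023

∂h/∂x = (227.22 − 228.53) / (-250 − 0) = +0.005240
∂h/∂y = (223.22 − 228.53) / (-235 − 0) = +0.02260
|∇h| = √(0.005240² + 0.02260²) = 0.0232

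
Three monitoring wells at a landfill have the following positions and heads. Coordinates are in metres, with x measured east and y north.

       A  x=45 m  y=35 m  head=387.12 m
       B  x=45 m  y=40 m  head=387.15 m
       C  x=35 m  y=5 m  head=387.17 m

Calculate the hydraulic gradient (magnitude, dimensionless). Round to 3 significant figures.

0.0238

With h = a·x + b·y + c and A as origin, the differences give:
  0·a + 5·b = +0.03
  (-10)·a + (-30)·b = +0.05
Eliminate b (×(-30) and ×5, subtract): 50·a = -1.150 → a = ∂h/∂x = -0.02300
Back-substitute: b = ∂h/∂y = +0.006000.
|∇h| = √(-0.02300² + 0.006000²) = 0.02377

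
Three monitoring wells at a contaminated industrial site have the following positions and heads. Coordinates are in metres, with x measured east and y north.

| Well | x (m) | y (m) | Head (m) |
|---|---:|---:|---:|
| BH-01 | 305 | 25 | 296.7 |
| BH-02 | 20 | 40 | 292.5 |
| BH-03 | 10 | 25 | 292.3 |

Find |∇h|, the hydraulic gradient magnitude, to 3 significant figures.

0.0153

With h = a·x + b·y + c and BH-01 as origin, the differences give:
  (-285)·a + 15·b = -4.2
  (-295)·a + 0·b = -4.4
Eliminate b (×0 and ×15, subtract): 4425·a = 66.00 → a = ∂h/∂x = +0.01492
Back-substitute: b = ∂h/∂y = +0.003390.
|∇h| = √(0.01492² + 0.003390²) = 0.0153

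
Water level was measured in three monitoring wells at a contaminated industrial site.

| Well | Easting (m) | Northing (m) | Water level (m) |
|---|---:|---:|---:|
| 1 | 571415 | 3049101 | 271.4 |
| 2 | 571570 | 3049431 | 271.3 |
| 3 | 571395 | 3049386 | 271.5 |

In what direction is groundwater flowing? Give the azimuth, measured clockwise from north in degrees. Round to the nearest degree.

102°

Taking 1 as reference: 2−1 = (155, 330, -0.1); 3−1 = (-20, 285, +0.1).
Solve a·Δx + b·Δy = Δh: det = 155·285 − (-20)·330 = 50775.
∂h/∂x = [(-0.1)·285 − (+0.1)·330] / 50775 = -0.001211
∂h/∂y = [155·(+0.1) − (-20)·(-0.1)] / 50775 = +0.0002659
Flow direction (−∇h) has components (+0.001211 E, -0.0002659 N).
Azimuth = atan2(E, N) = atan2(+0.001211, -0.0002659) = 102.4° ≈ 102°.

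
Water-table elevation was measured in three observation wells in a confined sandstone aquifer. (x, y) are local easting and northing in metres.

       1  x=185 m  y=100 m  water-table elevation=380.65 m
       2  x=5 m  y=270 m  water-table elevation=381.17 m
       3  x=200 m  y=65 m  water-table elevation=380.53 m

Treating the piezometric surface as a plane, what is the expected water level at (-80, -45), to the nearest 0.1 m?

380.0 m

Taking 1 as reference: 2−1 = (-180, 170, +0.52); 3−1 = (15, -35, -0.12).
Solve a·Δx + b·Δy = Δh: det = (-180)·(-35) − 15·170 = 3750.
∂h/∂x = [(+0.52)·(-35) − (-0.12)·170] / 3750 = +0.0005867
∂h/∂y = [(-180)·(-0.12) − 15·(+0.52)] / 3750 = +0.003680
h(-80, -45) = 380.65 + (+0.0005867)·(-265) + (+0.003680)·(-145) = 380.65 -0.155 -0.534 = 379.961 m.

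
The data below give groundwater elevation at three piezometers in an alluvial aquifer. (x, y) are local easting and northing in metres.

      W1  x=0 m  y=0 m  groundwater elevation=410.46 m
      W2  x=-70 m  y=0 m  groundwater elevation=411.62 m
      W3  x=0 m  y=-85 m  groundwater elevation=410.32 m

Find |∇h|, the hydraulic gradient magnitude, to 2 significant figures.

0.017

∂h/∂x = (411.62 − 410.46) / (-70 − 0) = -0.01657
∂h/∂y = (410.32 − 410.46) / (-85 − 0) = +0.001647
|∇h| = √(-0.01657² + 0.001647²) = 0.01665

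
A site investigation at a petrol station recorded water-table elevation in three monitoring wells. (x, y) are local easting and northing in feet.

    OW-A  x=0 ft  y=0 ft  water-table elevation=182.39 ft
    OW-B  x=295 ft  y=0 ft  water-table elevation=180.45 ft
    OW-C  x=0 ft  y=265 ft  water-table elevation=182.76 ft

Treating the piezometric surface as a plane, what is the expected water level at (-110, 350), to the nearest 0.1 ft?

∂h/∂x = (180.45 − 182.39) / (295 − 0) = -0.006576
∂h/∂y = (182.76 − 182.39) / (265 − 0) = +0.001396
h(-110, 350) = 182.39 + (-0.006576)·(-110) + (+0.001396)·(350) = 182.39 +0.723 +0.489 = 183.602 ft.

183.6 ft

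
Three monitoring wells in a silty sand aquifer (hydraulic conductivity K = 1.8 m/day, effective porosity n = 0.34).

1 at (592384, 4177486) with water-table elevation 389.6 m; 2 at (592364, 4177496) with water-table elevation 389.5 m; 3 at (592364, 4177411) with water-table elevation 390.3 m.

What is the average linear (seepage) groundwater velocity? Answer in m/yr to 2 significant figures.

18 m/yr

With h = a·x + b·y + c and 1 as origin, the differences give:
  (-20)·a + 10·b = -0.1
  (-20)·a + (-75)·b = +0.7
Eliminate b (×(-75) and ×10, subtract): 1700·a = 0.50 → a = ∂h/∂x = +0.0002941
Back-substitute: b = ∂h/∂y = -0.009412.
|∇h| = √(0.0002941² + -0.009412²) = 0.009417
Seepage velocity v = K·i/n = 1.8 × 0.009417 / 0.34 = 0.04985 m/day = 18.21 m/yr.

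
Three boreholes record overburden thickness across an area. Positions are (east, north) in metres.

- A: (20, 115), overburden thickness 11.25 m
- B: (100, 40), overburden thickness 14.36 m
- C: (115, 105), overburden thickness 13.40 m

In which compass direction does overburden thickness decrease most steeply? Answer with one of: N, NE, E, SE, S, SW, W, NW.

Taking A as reference: B−A = (80, -75, +3.11); C−A = (95, -10, +2.15).
Solve a·Δx + b·Δy = Δd: det = 80·(-10) − 95·(-75) = 6325.
∂d/∂x = [(+3.11)·(-10) − (+2.15)·(-75)] / 6325 = +0.02058
∂d/∂y = [80·(+2.15) − 95·(+3.11)] / 6325 = -0.01952
Steepest decrease is along −∇f = (-0.02058 E, +0.01952 N) → northwest.

NW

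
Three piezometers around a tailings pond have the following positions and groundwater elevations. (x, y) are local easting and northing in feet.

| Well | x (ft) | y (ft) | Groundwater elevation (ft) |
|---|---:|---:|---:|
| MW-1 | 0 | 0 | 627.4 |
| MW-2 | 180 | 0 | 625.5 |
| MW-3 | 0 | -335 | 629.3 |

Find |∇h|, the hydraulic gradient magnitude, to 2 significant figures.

0.012

∂h/∂x = (625.5 − 627.4) / (180 − 0) = -0.01056
∂h/∂y = (629.3 − 627.4) / (-335 − 0) = -0.005672
|∇h| = √(-0.01056² + -0.005672²) = 0.01199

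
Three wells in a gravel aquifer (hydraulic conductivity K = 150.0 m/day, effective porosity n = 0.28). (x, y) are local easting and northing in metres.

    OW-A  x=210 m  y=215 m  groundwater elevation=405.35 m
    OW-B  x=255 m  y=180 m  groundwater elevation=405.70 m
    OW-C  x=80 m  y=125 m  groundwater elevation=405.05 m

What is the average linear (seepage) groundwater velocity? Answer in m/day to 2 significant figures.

Three-point gradient (reference OW-A): Δ to OW-B = (45, -35, +0.35), Δ to OW-C = (-130, -90, -0.30).
∂h/∂x = +0.004884, ∂h/∂y = -0.003721 (det = -8600).
|∇h| = √(0.004884² + -0.003721²) = 0.00614
Seepage velocity v = K·i/n = 150.0 × 0.00614 / 0.28 = 3.289 m/day.

3.3 m/day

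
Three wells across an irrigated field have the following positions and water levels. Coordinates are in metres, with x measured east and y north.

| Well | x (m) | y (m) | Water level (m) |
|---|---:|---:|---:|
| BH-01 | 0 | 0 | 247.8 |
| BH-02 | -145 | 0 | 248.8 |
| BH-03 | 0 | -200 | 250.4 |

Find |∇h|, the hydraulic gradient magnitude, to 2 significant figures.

∂h/∂x = (248.8 − 247.8) / (-145 − 0) = -0.006897
∂h/∂y = (250.4 − 247.8) / (-200 − 0) = -0.01300
|∇h| = √(-0.006897² + -0.01300²) = 0.01472

0.015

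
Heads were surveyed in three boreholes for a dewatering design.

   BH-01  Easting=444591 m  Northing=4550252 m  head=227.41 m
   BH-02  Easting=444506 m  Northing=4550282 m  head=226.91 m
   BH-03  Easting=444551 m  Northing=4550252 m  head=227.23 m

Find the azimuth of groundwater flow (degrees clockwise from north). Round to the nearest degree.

With h = a·x + b·y + c and BH-01 as origin, the differences give:
  (-85)·a + 30·b = -0.50
  (-40)·a + 0·b = -0.18
Eliminate b (×0 and ×30, subtract): 1200·a = 5.400 → a = ∂h/∂x = +0.004500
Back-substitute: b = ∂h/∂y = -0.003917.
Flow direction (−∇h) has components (-0.004500 E, +0.003917 N).
Azimuth = atan2(E, N) = atan2(-0.004500, +0.003917) = 311.0° ≈ 311°.

311°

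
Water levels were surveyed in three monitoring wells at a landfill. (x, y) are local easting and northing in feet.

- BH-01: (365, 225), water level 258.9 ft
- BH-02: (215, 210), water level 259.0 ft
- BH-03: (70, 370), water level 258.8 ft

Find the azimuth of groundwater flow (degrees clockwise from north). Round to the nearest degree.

016°

With h = a·x + b·y + c and BH-01 as origin, the differences give:
  (-150)·a + (-15)·b = +0.1
  (-295)·a + 145·b = -0.1
Eliminate b (×145 and ×(-15), subtract): -26175·a = 13.00 → a = ∂h/∂x = -0.0004967
Back-substitute: b = ∂h/∂y = -0.001700.
Flow direction (−∇h) has components (+0.0004967 E, +0.001700 N).
Azimuth = atan2(E, N) = atan2(+0.0004967, +0.001700) = 16.3° ≈ 016°.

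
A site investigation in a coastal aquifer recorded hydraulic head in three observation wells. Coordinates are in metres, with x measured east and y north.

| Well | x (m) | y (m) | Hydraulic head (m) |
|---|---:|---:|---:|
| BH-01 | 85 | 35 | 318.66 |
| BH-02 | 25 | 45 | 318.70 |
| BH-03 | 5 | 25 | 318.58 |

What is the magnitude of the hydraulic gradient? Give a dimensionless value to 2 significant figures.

0.0057

Three-point gradient (reference BH-01): Δ to BH-02 = (-60, 10, +0.04), Δ to BH-03 = (-80, -10, -0.08).
∂h/∂x = +0.0002857, ∂h/∂y = +0.005714 (det = 1400).
|∇h| = √(0.0002857² + 0.005714²) = 0.005721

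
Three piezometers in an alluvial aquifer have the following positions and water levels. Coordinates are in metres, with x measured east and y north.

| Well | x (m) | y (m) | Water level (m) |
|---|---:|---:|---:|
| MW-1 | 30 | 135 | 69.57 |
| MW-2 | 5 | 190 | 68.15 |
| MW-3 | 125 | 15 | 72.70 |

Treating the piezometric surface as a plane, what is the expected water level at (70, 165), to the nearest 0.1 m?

68.8 m

Taking MW-1 as reference: MW-2−MW-1 = (-25, 55, -1.42); MW-3−MW-1 = (95, -120, +3.13).
Determinant of the coordinate differences = (-25)·(-120) − 95·55 = -2225.
∂h/∂x = [(-1.42)·(-120) − (+3.13)·55] / -2225 = +0.0007865
∂h/∂y = [(-25)·(+3.13) − 95·(-1.42)] / -2225 = -0.02546
h(70, 165) = 69.57 + (+0.0007865)·(40) + (-0.02546)·(30) = 69.57 +0.031 -0.764 = 68.838 m.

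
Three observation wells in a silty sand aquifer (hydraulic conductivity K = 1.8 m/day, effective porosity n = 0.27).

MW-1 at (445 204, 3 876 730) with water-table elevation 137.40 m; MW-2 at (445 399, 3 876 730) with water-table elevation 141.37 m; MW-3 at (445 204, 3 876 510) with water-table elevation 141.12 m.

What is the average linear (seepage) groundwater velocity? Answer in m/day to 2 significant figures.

∂h/∂x = (141.37 − 137.40) / (445399 − 445204) = +0.02036
∂h/∂y = (141.12 − 137.40) / (3876510 − 3876730) = -0.01691
|∇h| = √(0.02036² + -0.01691²) = 0.02647
Seepage velocity v = K·i/n = 1.8 × 0.02647 / 0.27 = 0.1765 m/day.

0.18 m/day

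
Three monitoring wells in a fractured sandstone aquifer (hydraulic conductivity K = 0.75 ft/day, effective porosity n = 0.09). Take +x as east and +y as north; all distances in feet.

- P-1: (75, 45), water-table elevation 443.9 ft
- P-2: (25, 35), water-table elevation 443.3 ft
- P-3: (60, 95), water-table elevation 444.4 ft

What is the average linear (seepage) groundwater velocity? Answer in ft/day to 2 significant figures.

0.13 ft/day

Taking P-1 as reference: P-2−P-1 = (-50, -10, -0.6); P-3−P-1 = (-15, 50, +0.5).
Solve a·Δx + b·Δy = Δh: det = (-50)·50 − (-15)·(-10) = -2650.
∂h/∂x = [(-0.6)·50 − (+0.5)·(-10)] / -2650 = +0.009434
∂h/∂y = [(-50)·(+0.5) − (-15)·(-0.6)] / -2650 = +0.01283
|∇h| = √(0.009434² + 0.01283²) = 0.01593
Seepage velocity v = K·i/n = 0.75 × 0.01593 / 0.09 = 0.1328 ft/day.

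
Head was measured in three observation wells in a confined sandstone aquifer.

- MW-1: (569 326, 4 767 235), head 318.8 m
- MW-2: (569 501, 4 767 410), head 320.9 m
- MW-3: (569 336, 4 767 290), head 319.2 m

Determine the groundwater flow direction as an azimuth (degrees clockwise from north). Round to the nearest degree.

Differences from MW-1: to MW-2 (Δx, Δy, Δh) = (175, 175, +2.1); to MW-3 = (10, 55, +0.4).
Determinant of the coordinate differences = 175·55 − 10·175 = 7875.
∂h/∂x = [(+2.1)·55 − (+0.4)·175] / 7875 = +0.005778
∂h/∂y = [175·(+0.4) − 10·(+2.1)] / 7875 = +0.006222
Flow direction (−∇h) has components (-0.005778 E, -0.006222 N).
Azimuth = atan2(E, N) = atan2(-0.005778, -0.006222) = 222.9° ≈ 223°.

223°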